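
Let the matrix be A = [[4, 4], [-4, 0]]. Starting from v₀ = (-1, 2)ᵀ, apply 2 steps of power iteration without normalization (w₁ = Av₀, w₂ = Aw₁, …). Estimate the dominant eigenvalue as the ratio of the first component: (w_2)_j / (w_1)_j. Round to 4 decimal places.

λ ≈ 8.0000

w1 = Av₀ = (4·(-1) + 4·2; (-4)·(-1) + 0·2) = (4, 4)
w2 = Aw1 = (4·4 + 4·4; (-4)·4 + 0·4) = (32, -16)
Ratio at component: 32 / 4 = 8.0000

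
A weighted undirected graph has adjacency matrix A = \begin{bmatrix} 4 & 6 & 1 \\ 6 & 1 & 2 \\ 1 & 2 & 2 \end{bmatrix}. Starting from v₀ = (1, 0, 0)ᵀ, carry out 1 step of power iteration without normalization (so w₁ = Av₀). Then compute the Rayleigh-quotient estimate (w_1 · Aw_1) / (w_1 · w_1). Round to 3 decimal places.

w1 = Av₀ = (4, 6, 1)
Aw1 = (53, 32, 18)
w1·Aw1 = 4·53 + 6·32 + 1·18 = 422; w1·w1 = 4·4 + 6·6 + 1·1 = 53
λ ≈ 422/53 = 7.962

λ ≈ 7.962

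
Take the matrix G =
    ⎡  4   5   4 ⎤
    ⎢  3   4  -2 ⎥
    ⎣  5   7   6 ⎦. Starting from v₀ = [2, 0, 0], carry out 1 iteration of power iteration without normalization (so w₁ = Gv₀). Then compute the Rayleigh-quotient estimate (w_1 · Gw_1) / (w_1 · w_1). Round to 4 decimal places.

w1 = Gv₀ = (4·2 + 5·0 + 4·0; 3·2 + 4·0 + (-2)·0; 5·2 + 7·0 + 6·0) = (8, 6, 10)
Gw1 = (102, 28, 142)
w1·Gw1 = 8·102 + 6·28 + 10·142 = 2404; w1·w1 = 8·8 + 6·6 + 10·10 = 200
λ ≈ 2404/200 = 12.0200

12.0200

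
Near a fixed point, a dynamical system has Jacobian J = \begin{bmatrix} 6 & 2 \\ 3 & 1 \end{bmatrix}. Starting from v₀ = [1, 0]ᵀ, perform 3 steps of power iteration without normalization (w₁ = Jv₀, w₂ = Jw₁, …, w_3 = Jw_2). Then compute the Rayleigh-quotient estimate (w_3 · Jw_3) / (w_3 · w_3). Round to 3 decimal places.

7.000

w1 = Jv₀ = (6·1 + 2·0; 3·1 + 1·0) = (6, 3)
w2 = Jw1 = (6·6 + 2·3; 3·6 + 1·3) = (42, 21)
w3 = Jw2 = (294, 147)
Jw3 = (2058, 1029)
w3·Jw3 = 294·2058 + 147·1029 = 756315; w3·w3 = 294·294 + 147·147 = 108045
λ ≈ 756315/108045 = 7.000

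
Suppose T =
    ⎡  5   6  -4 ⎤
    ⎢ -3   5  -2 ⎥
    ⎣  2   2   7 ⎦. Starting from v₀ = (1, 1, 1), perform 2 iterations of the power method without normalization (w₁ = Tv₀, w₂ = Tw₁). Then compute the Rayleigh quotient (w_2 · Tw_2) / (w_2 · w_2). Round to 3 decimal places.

6.896

w1 = Tv₀ = (7, 0, 11)
w2 = Tw1 = (-9, -43, 91)
Tw2 = (-667, -370, 533)
w2·Tw2 = (-9)·(-667) + (-43)·(-370) + 91·533 = 70416; w2·w2 = (-9)·(-9) + (-43)·(-43) + 91·91 = 10211
λ ≈ 70416/10211 = 6.896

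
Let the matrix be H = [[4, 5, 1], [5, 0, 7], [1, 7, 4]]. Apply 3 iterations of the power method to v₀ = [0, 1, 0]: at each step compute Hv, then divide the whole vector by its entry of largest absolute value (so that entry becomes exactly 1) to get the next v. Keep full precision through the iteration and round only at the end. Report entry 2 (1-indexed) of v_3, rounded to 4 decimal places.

Hv0 = (5.00000, 0.00000, 7.00000); divide by 7.00000 → v1 = (0.71429, 0.00000, 1.00000)
Hv1 = (3.85714, 10.57143, 4.71429); divide by 10.57143 → v2 = (0.36486, 1.00000, 0.44595)
Hv2 = (6.90541, 4.94595, 9.14865); divide by 9.14865 → v3 = (0.75480, 0.54062, 1.00000)
Requested entry of v3: 366/677 = 0.5406

0.5406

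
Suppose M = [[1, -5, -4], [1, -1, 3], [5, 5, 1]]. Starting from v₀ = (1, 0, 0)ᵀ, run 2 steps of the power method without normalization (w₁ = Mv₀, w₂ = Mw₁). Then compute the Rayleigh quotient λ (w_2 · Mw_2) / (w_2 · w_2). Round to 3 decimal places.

λ ≈ 3.368

w1 = Mv₀ = (1·1 + (-5)·0 + (-4)·0; 1·1 + (-1)·0 + 3·0; 5·1 + 5·0 + 1·0) = (1, 1, 5)
w2 = Mw1 = (1·1 + (-5)·1 + (-4)·5; 1·1 + (-1)·1 + 3·5; 5·1 + 5·1 + 1·5) = (-24, 15, 15)
Mw2 = (-159, 6, -30)
w2·Mw2 = (-24)·(-159) + 15·6 + 15·(-30) = 3456; w2·w2 = (-24)·(-24) + 15·15 + 15·15 = 1026
λ ≈ 3456/1026 = 3.368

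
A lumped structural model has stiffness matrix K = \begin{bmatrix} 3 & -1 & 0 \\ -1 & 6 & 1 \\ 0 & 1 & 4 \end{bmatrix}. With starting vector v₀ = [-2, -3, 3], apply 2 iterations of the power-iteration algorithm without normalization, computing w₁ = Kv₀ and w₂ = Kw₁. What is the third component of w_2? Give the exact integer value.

23

w1 = Kv₀ = (-3, -13, 9)
w2 = Kw1 = (4, -66, 23)
The requested component of w2 is 23.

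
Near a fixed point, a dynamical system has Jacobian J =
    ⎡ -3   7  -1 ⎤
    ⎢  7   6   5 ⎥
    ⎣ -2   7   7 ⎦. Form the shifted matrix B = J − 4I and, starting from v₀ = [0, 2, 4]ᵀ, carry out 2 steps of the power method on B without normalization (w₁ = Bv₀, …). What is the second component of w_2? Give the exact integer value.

B = J − 4I has rows (-7, 7, -1); (7, 2, 5); (-2, 7, 3)
w1 = Bv₀ = ((-7)·0 + 7·2 + (-1)·4; 7·0 + 2·2 + 5·4; (-2)·0 + 7·2 + 3·4) = (10, 24, 26)
w2 = Bw1 = ((-7)·10 + 7·24 + (-1)·26; 7·10 + 2·24 + 5·26; (-2)·10 + 7·24 + 3·26) = (72, 248, 226)
Requested component of w2: 248

248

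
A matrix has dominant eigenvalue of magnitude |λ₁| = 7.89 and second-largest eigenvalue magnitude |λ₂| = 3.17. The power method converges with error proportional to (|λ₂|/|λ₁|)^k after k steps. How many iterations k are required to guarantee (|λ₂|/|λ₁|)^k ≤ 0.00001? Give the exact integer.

|λ₂/λ₁| = 3.17/7.89 = 0.40177
Need k ≥ ln(0.00001) / ln(0.40177) = -11.5129 / -0.9119 ≈ 12.626
Smallest integer k satisfying the bound: 13

13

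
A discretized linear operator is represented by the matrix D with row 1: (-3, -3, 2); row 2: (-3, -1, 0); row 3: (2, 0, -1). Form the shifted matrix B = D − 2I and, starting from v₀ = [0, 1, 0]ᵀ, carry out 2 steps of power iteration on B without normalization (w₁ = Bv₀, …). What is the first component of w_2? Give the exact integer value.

24

B = D − 2I has rows (-5, -3, 2); (-3, -3, 0); (2, 0, -3)
w1 = Bv₀ = ((-5)·0 + (-3)·1 + 2·0; (-3)·0 + (-3)·1 + 0·0; 2·0 + 0·1 + (-3)·0) = (-3, -3, 0)
w2 = Bw1 = ((-5)·(-3) + (-3)·(-3) + 2·0; (-3)·(-3) + (-3)·(-3) + 0·0; 2·(-3) + 0·(-3) + (-3)·0) = (24, 18, -6)
Requested component of w2: 24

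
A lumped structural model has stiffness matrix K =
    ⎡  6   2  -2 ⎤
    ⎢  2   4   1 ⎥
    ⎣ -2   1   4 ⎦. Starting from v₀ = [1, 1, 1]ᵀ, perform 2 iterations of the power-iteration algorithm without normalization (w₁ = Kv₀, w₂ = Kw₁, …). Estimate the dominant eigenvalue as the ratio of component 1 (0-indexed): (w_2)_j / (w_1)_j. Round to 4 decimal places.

w1 = Kv₀ = (6, 7, 3)
w2 = Kw1 = (44, 43, 7)
Ratio at component: 43 / 7 = 6.1429

λ ≈ 6.1429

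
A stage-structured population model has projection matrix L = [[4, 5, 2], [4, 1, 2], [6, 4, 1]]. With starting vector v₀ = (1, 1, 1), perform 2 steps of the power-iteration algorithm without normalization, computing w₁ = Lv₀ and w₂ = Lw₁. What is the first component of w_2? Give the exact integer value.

w1 = Lv₀ = (11, 7, 11)
w2 = Lw1 = (101, 73, 105)
The requested component of w2 is 101.

101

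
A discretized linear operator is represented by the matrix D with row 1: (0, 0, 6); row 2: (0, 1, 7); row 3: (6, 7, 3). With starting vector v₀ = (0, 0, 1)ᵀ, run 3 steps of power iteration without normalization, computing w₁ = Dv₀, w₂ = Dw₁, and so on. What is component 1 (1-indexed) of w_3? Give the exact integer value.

w1 = Dv₀ = (6, 7, 3)
w2 = Dw1 = (18, 28, 94)
w3 = Dw2 = (564, 686, 586)
The requested component of w3 is 564.

564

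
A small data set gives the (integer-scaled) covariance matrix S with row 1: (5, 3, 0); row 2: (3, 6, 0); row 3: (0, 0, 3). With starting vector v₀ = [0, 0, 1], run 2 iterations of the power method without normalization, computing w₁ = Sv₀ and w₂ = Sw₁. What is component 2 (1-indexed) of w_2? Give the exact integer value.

w1 = Sv₀ = (5·0 + 3·0 + 0·1; 3·0 + 6·0 + 0·1; 0·0 + 0·0 + 3·1) = (0, 0, 3)
w2 = Sw1 = (5·0 + 3·0 + 0·3; 3·0 + 6·0 + 0·3; 0·0 + 0·0 + 3·3) = (0, 0, 9)
The requested component of w2 is 0.

0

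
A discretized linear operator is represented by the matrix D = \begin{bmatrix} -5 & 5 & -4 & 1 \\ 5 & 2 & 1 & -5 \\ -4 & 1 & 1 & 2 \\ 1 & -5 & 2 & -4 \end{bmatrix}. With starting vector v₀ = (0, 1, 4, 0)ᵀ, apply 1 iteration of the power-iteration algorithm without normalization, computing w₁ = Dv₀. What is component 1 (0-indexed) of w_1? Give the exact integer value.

w1 = Dv₀ = ((-5)·0 + 5·1 + (-4)·4 + 1·0; 5·0 + 2·1 + 1·4 + (-5)·0; (-4)·0 + 1·1 + 1·4 + 2·0; 1·0 + (-5)·1 + 2·4 + (-4)·0) = (-11, 6, 5, 3)
The requested component of w1 is 6.

6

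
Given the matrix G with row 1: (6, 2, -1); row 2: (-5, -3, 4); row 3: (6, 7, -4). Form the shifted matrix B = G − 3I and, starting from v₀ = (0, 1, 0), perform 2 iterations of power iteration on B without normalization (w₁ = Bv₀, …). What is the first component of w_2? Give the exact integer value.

B = G − 3I has rows (3, 2, -1); (-5, -6, 4); (6, 7, -7)
w1 = Bv₀ = (2, -6, 7)
w2 = Bw1 = (-13, 54, -79)
Requested component of w2: -13

-13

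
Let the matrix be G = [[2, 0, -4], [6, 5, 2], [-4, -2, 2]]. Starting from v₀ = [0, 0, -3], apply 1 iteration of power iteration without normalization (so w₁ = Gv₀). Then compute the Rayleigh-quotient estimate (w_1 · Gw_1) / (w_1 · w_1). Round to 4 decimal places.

w1 = Gv₀ = (12, -6, -6)
Gw1 = (48, 30, -48)
w1·Gw1 = 12·48 + (-6)·30 + (-6)·(-48) = 684; w1·w1 = 12·12 + (-6)·(-6) + (-6)·(-6) = 216
λ ≈ 684/216 = 3.1667

3.1667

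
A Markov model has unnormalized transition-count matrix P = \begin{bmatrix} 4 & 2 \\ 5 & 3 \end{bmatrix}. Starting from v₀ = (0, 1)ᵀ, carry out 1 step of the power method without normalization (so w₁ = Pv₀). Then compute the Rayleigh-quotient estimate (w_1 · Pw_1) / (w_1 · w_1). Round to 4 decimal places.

w1 = Pv₀ = (2, 3)
Pw1 = (14, 19)
w1·Pw1 = 2·14 + 3·19 = 85; w1·w1 = 2·2 + 3·3 = 13
λ ≈ 85/13 = 6.5385

λ ≈ 6.5385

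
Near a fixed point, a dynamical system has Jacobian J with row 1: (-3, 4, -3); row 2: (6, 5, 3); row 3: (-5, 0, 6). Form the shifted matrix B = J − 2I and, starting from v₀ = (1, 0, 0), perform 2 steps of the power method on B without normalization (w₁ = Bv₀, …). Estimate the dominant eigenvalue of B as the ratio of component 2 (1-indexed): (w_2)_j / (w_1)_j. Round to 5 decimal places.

μ ≈ -4.50000

B = J − 2I has rows (-5, 4, -3); (6, 3, 3); (-5, 0, 4)
w1 = Bv₀ = (-5, 6, -5)
w2 = Bw1 = (64, -27, 5)
Ratio: -27/6 = -4.50000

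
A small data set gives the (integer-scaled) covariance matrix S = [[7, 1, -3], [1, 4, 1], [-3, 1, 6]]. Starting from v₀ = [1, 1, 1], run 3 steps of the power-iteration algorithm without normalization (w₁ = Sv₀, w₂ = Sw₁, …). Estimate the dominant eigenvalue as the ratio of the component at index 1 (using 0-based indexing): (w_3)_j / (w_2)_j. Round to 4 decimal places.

λ ≈ 5.3333

w1 = Sv₀ = (5, 6, 4)
w2 = Sw1 = (29, 33, 15)
w3 = Sw2 = (191, 176, 36)
Ratio at component: 176 / 33 = 5.3333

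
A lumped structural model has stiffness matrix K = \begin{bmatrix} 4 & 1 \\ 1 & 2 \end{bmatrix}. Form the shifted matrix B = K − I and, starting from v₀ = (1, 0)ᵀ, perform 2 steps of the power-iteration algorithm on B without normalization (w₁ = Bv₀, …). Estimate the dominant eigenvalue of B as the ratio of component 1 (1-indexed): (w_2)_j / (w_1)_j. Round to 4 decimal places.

B = K − I has rows (3, 1); (1, 1)
w1 = Bv₀ = (3, 1)
w2 = Bw1 = (10, 4)
Ratio: 10/3 = 3.3333

μ ≈ 3.3333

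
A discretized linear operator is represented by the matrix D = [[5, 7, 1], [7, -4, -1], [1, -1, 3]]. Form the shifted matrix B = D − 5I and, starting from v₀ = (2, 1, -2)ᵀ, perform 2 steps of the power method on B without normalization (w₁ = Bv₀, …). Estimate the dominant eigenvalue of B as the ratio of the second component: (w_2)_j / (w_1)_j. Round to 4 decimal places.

B = D − 5I has rows (0, 7, 1); (7, -9, -1); (1, -1, -2)
w1 = Bv₀ = (5, 7, 5)
w2 = Bw1 = (54, -33, -12)
Ratio: -33/7 = -4.7143

-4.7143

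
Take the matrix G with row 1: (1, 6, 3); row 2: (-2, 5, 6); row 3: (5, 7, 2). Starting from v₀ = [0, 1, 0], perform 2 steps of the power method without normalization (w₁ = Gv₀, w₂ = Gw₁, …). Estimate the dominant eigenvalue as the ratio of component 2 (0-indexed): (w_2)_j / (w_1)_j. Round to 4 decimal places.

λ ≈ 11.2857

w1 = Gv₀ = (6, 5, 7)
w2 = Gw1 = (57, 55, 79)
Ratio at component: 79 / 7 = 11.2857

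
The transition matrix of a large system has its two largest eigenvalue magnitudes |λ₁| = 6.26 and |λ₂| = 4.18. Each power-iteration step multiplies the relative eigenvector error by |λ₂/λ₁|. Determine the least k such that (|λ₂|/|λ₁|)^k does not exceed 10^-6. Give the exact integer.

|λ₂/λ₁| = 4.18/6.26 = 0.66773
Need k ≥ ln(10^-6) / ln(0.66773) = -13.8155 / -0.4039 ≈ 34.208
Smallest integer k satisfying the bound: 35

35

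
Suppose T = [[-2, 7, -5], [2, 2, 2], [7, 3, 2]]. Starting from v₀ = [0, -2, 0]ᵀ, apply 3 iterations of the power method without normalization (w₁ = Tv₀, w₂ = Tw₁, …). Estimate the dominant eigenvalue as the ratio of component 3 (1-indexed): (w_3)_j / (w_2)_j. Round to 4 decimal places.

w1 = Tv₀ = ((-2)·0 + 7·(-2) + (-5)·0; 2·0 + 2·(-2) + 2·0; 7·0 + 3·(-2) + 2·0) = (-14, -4, -6)
w2 = Tw1 = ((-2)·(-14) + 7·(-4) + (-5)·(-6); 2·(-14) + 2·(-4) + 2·(-6); 7·(-14) + 3·(-4) + 2·(-6)) = (30, -48, -122)
w3 = Tw2 = (214, -280, -178)
Ratio at component: -178 / -122 = 1.4590

λ ≈ 1.4590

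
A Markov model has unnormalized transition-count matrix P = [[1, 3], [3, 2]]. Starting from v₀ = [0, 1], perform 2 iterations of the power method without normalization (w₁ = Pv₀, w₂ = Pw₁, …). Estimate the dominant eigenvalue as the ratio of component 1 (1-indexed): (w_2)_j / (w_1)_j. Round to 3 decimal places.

w1 = Pv₀ = (3, 2)
w2 = Pw1 = (9, 13)
Ratio at component: 9 / 3 = 3.000

3.000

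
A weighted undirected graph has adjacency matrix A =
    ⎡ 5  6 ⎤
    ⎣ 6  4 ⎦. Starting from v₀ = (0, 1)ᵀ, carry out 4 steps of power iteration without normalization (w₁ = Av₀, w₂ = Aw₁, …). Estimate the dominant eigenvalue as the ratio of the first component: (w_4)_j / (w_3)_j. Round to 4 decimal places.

w1 = Av₀ = (5·0 + 6·1; 6·0 + 4·1) = (6, 4)
w2 = Aw1 = (5·6 + 6·4; 6·6 + 4·4) = (54, 52)
w3 = Aw2 = (582, 532)
w4 = Aw3 = (6102, 5620)
Ratio at component: 6102 / 582 = 10.4845

λ ≈ 10.4845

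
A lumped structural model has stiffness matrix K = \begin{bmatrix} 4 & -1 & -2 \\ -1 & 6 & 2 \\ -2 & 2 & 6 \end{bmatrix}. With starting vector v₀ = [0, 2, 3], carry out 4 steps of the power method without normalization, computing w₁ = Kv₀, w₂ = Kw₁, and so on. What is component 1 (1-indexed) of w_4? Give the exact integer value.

w1 = Kv₀ = (4·0 + (-1)·2 + (-2)·3; (-1)·0 + 6·2 + 2·3; (-2)·0 + 2·2 + 6·3) = (-8, 18, 22)
w2 = Kw1 = (4·(-8) + (-1)·18 + (-2)·22; (-1)·(-8) + 6·18 + 2·22; (-2)·(-8) + 2·18 + 6·22) = (-94, 160, 184)
w3 = Kw2 = (-904, 1422, 1612)
w4 = Kw3 = (-8262, 12660, 14324)
The requested component of w4 is -8262.

-8262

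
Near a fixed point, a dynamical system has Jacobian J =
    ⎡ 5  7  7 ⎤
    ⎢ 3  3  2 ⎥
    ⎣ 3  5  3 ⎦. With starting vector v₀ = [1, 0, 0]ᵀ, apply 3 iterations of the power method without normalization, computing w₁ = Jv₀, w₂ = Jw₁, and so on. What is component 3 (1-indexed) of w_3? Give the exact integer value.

w1 = Jv₀ = (5, 3, 3)
w2 = Jw1 = (67, 30, 39)
w3 = Jw2 = (818, 369, 468)
The requested component of w3 is 468.

468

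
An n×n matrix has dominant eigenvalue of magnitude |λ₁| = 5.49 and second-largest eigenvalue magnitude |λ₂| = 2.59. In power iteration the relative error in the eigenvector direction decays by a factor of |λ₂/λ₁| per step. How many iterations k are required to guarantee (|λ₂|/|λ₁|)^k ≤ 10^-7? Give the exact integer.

|λ₂/λ₁| = 2.59/5.49 = 0.47177
Need k ≥ ln(10^-7) / ln(0.47177) = -16.1181 / -0.7513 ≈ 21.454
Smallest integer k satisfying the bound: 22

22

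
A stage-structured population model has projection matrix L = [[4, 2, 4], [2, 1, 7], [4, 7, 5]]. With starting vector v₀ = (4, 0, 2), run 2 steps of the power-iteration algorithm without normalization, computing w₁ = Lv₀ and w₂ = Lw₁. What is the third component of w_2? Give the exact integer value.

w1 = Lv₀ = (4·4 + 2·0 + 4·2; 2·4 + 1·0 + 7·2; 4·4 + 7·0 + 5·2) = (24, 22, 26)
w2 = Lw1 = (4·24 + 2·22 + 4·26; 2·24 + 1·22 + 7·26; 4·24 + 7·22 + 5·26) = (244, 252, 380)
The requested component of w2 is 380.

380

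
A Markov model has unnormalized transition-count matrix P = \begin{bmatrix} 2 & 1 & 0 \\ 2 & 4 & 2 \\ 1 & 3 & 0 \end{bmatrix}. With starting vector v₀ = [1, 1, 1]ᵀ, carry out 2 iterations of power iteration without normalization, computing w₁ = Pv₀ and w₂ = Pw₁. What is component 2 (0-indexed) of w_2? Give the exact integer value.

w1 = Pv₀ = (2·1 + 1·1 + 0·1; 2·1 + 4·1 + 2·1; 1·1 + 3·1 + 0·1) = (3, 8, 4)
w2 = Pw1 = (2·3 + 1·8 + 0·4; 2·3 + 4·8 + 2·4; 1·3 + 3·8 + 0·4) = (14, 46, 27)
The requested component of w2 is 27.

27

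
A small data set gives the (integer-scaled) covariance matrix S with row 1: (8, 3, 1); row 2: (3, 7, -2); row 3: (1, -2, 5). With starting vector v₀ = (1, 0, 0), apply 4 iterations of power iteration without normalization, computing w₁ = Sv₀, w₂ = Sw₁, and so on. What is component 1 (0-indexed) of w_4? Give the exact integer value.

5701

w1 = Sv₀ = (8·1 + 3·0 + 1·0; 3·1 + 7·0 + (-2)·0; 1·1 + (-2)·0 + 5·0) = (8, 3, 1)
w2 = Sw1 = (8·8 + 3·3 + 1·1; 3·8 + 7·3 + (-2)·1; 1·8 + (-2)·3 + 5·1) = (74, 43, 7)
w3 = Sw2 = (728, 509, 23)
w4 = Sw3 = (7374, 5701, -175)
The requested component of w4 is 5701.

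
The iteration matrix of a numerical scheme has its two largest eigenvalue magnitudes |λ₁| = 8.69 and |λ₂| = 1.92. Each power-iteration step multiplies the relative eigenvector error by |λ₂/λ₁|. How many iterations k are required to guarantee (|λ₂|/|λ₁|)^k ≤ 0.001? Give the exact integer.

|λ₂/λ₁| = 1.92/8.69 = 0.22094
Need k ≥ ln(0.001) / ln(0.22094) = -6.9078 / -1.5098 ≈ 4.575
Smallest integer k satisfying the bound: 5

5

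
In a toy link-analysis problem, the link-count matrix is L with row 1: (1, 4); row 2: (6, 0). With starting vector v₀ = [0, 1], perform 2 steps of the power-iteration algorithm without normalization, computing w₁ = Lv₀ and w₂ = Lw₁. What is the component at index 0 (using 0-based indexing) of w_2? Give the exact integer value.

w1 = Lv₀ = (1·0 + 4·1; 6·0 + 0·1) = (4, 0)
w2 = Lw1 = (1·4 + 4·0; 6·4 + 0·0) = (4, 24)
The requested component of w2 is 4.

4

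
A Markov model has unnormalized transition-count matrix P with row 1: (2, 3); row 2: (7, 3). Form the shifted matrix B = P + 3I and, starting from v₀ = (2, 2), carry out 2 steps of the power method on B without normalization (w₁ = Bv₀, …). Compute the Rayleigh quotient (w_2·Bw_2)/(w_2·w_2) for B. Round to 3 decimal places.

B = P + 3I has rows (5, 3); (7, 6)
w1 = Bv₀ = (16, 26)
w2 = Bw1 = (158, 268)
Bw2 = (1594, 2714)
w2·Bw2 = 979204; w2·w2 = 96788; μ ≈ 979204/96788 = 10.117

10.117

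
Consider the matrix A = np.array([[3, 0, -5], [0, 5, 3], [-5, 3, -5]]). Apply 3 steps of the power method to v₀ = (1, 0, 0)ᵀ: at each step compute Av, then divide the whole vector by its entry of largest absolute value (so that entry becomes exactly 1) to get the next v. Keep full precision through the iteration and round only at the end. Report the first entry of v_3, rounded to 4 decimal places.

-0.1962

Av0 = (3.00000, 0.00000, -5.00000); divide by -5.00000 → v1 = (-0.60000, 0.00000, 1.00000)
Av1 = (-6.80000, 3.00000, -2.00000); divide by -6.80000 → v2 = (1.00000, -0.44118, 0.29412)
Av2 = (1.52941, -1.32353, -7.79412); divide by -7.79412 → v3 = (-0.19623, 0.16981, 1.00000)
Requested entry of v3: 52/-265 = -0.1962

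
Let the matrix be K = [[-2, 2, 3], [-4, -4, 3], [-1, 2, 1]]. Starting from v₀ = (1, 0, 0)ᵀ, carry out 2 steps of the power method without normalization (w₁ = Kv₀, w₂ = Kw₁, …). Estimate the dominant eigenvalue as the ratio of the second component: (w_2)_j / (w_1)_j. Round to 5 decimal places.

λ ≈ -5.25000

w1 = Kv₀ = (-2, -4, -1)
w2 = Kw1 = (-7, 21, -7)
Ratio at component: 21 / -4 = -5.25000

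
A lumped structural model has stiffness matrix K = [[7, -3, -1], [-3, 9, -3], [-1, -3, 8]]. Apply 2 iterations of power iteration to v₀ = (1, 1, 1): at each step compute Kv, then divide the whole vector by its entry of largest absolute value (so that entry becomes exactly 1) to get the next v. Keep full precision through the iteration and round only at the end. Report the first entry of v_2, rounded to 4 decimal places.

0.4000

Kv0 = (3.00000, 3.00000, 4.00000); divide by 4.00000 → v1 = (0.75000, 0.75000, 1.00000)
Kv1 = (2.00000, 1.50000, 5.00000); divide by 5.00000 → v2 = (0.40000, 0.30000, 1.00000)
Requested entry of v2: 8/20 = 0.4000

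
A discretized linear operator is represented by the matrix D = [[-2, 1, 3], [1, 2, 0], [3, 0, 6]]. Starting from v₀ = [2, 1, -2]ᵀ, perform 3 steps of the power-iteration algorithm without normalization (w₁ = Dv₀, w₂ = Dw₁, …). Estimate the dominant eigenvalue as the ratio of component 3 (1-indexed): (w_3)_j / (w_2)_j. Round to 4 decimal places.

w1 = Dv₀ = ((-2)·2 + 1·1 + 3·(-2); 1·2 + 2·1 + 0·(-2); 3·2 + 0·1 + 6·(-2)) = (-9, 4, -6)
w2 = Dw1 = ((-2)·(-9) + 1·4 + 3·(-6); 1·(-9) + 2·4 + 0·(-6); 3·(-9) + 0·4 + 6·(-6)) = (4, -1, -63)
w3 = Dw2 = (-198, 2, -366)
Ratio at component: -366 / -63 = 5.8095

λ ≈ 5.8095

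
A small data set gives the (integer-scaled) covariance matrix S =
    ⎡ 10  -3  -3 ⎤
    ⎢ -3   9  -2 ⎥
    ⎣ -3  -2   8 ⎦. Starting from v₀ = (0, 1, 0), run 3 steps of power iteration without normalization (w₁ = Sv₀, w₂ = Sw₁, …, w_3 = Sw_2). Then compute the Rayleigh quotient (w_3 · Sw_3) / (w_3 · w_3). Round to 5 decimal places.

w1 = Sv₀ = (10·0 + (-3)·1 + (-3)·0; (-3)·0 + 9·1 + (-2)·0; (-3)·0 + (-2)·1 + 8·0) = (-3, 9, -2)
w2 = Sw1 = (10·(-3) + (-3)·9 + (-3)·(-2); (-3)·(-3) + 9·9 + (-2)·(-2); (-3)·(-3) + (-2)·9 + 8·(-2)) = (-51, 94, -25)
w3 = Sw2 = (-717, 1049, -235)
Sw3 = (-9612, 12062, -1827)
w3·Sw3 = (-717)·(-9612) + 1049·12062 + (-235)·(-1827) = 19974187; w3·w3 = (-717)·(-717) + 1049·1049 + (-235)·(-235) = 1669715
λ ≈ 19974187/1669715 = 11.96263

λ ≈ 11.96263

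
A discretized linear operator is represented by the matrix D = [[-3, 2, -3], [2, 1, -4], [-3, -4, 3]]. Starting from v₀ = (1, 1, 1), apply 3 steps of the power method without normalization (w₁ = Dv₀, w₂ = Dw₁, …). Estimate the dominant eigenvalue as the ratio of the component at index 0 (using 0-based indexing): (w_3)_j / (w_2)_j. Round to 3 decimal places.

-2.909

w1 = Dv₀ = ((-3)·1 + 2·1 + (-3)·1; 2·1 + 1·1 + (-4)·1; (-3)·1 + (-4)·1 + 3·1) = (-4, -1, -4)
w2 = Dw1 = ((-3)·(-4) + 2·(-1) + (-3)·(-4); 2·(-4) + 1·(-1) + (-4)·(-4); (-3)·(-4) + (-4)·(-1) + 3·(-4)) = (22, 7, 4)
w3 = Dw2 = (-64, 35, -82)
Ratio at component: -64 / 22 = -2.909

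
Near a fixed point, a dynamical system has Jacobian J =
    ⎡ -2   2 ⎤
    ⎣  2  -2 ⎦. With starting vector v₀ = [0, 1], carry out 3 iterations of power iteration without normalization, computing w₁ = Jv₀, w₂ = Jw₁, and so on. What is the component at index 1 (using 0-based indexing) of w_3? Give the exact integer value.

w1 = Jv₀ = (2, -2)
w2 = Jw1 = (-8, 8)
w3 = Jw2 = (32, -32)
The requested component of w3 is -32.

-32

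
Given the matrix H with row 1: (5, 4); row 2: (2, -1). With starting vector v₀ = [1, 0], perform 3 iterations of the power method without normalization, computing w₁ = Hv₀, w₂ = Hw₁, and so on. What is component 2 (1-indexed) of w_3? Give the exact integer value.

58

w1 = Hv₀ = (5·1 + 4·0; 2·1 + (-1)·0) = (5, 2)
w2 = Hw1 = (5·5 + 4·2; 2·5 + (-1)·2) = (33, 8)
w3 = Hw2 = (197, 58)
The requested component of w3 is 58.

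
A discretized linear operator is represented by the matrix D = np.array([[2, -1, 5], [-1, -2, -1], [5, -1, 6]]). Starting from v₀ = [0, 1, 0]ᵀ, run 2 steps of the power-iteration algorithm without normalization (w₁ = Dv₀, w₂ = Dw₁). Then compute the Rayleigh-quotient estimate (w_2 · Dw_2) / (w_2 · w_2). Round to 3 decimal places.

w1 = Dv₀ = (-1, -2, -1)
w2 = Dw1 = (-5, 6, -9)
Dw2 = (-61, 2, -85)
w2·Dw2 = (-5)·(-61) + 6·2 + (-9)·(-85) = 1082; w2·w2 = (-5)·(-5) + 6·6 + (-9)·(-9) = 142
λ ≈ 1082/142 = 7.620

λ ≈ 7.620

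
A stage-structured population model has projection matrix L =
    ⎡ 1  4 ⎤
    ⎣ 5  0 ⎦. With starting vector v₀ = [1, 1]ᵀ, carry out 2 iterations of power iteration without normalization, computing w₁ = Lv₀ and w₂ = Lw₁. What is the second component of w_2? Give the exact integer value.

25

w1 = Lv₀ = (1·1 + 4·1; 5·1 + 0·1) = (5, 5)
w2 = Lw1 = (1·5 + 4·5; 5·5 + 0·5) = (25, 25)
The requested component of w2 is 25.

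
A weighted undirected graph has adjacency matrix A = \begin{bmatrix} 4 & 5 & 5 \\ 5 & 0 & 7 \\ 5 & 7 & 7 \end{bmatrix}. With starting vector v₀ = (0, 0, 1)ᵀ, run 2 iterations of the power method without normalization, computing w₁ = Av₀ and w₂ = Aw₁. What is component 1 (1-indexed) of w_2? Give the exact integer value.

90

w1 = Av₀ = (5, 7, 7)
w2 = Aw1 = (90, 74, 123)
The requested component of w2 is 90.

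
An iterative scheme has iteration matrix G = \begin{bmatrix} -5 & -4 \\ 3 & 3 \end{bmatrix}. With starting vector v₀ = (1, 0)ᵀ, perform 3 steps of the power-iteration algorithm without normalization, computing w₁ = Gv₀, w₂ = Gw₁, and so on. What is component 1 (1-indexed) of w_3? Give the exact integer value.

-41

w1 = Gv₀ = (-5, 3)
w2 = Gw1 = (13, -6)
w3 = Gw2 = (-41, 21)
The requested component of w3 is -41.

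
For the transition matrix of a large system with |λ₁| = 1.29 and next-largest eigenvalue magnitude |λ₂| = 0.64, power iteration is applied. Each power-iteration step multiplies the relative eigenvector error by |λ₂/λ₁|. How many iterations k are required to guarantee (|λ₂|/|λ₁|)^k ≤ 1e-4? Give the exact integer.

14

|λ₂/λ₁| = 0.64/1.29 = 0.49612
Need k ≥ ln(1e-4) / ln(0.49612) = -9.2103 / -0.7009 ≈ 13.140
Smallest integer k satisfying the bound: 14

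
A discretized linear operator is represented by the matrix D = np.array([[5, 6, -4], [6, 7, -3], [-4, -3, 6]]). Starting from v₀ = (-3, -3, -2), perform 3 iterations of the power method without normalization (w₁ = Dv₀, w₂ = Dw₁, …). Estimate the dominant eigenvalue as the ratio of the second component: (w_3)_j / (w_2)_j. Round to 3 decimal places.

w1 = Dv₀ = (5·(-3) + 6·(-3) + (-4)·(-2); 6·(-3) + 7·(-3) + (-3)·(-2); (-4)·(-3) + (-3)·(-3) + 6·(-2)) = (-25, -33, 9)
w2 = Dw1 = (5·(-25) + 6·(-33) + (-4)·9; 6·(-25) + 7·(-33) + (-3)·9; (-4)·(-25) + (-3)·(-33) + 6·9) = (-359, -408, 253)
w3 = Dw2 = (-5255, -5769, 4178)
Ratio at component: -5769 / -408 = 14.140

14.140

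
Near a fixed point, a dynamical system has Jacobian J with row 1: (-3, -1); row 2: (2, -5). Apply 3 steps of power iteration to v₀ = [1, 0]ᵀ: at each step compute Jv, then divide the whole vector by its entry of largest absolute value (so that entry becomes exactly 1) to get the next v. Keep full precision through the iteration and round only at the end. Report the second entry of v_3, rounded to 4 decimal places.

Jv0 = (-3.00000, 2.00000); divide by -3.00000 → v1 = (1.00000, -0.66667)
Jv1 = (-2.33333, 5.33333); divide by 5.33333 → v2 = (-0.43750, 1.00000)
Jv2 = (0.31250, -5.87500); divide by -5.87500 → v3 = (-0.05319, 1.00000)
Requested entry of v3: 94/94 = 1.0000

1.0000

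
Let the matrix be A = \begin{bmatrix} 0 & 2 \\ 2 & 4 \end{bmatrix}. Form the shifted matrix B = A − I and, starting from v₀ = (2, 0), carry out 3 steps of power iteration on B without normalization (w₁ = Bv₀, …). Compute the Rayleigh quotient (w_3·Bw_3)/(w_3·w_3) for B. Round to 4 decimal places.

B = A − I has rows (-1, 2); (2, 3)
w1 = Bv₀ = (-2, 4)
w2 = Bw1 = (10, 8)
w3 = Bw2 = (6, 44)
Bw3 = (82, 144)
w3·Bw3 = 6828; w3·w3 = 1972; μ ≈ 6828/1972 = 3.4625

3.4625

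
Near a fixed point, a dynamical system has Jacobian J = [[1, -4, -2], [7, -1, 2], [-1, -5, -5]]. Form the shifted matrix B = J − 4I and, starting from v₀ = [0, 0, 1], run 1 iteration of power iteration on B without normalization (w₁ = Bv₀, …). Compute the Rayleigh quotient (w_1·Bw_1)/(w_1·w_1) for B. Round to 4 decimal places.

B = J − 4I has rows (-3, -4, -2); (7, -5, 2); (-1, -5, -9)
w1 = Bv₀ = ((-3)·0 + (-4)·0 + (-2)·1; 7·0 + (-5)·0 + 2·1; (-1)·0 + (-5)·0 + (-9)·1) = (-2, 2, -9)
Bw1 = (16, -42, 73)
w1·Bw1 = -773; w1·w1 = 89; μ ≈ -773/89 = -8.6854

-8.6854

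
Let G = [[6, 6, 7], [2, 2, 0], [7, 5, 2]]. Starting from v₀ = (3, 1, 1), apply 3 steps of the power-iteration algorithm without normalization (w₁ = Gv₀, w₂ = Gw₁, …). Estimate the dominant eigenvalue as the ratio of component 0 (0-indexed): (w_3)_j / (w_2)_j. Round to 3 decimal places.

w1 = Gv₀ = (6·3 + 6·1 + 7·1; 2·3 + 2·1 + 0·1; 7·3 + 5·1 + 2·1) = (31, 8, 28)
w2 = Gw1 = (6·31 + 6·8 + 7·28; 2·31 + 2·8 + 0·28; 7·31 + 5·8 + 2·28) = (430, 78, 313)
w3 = Gw2 = (5239, 1016, 4026)
Ratio at component: 5239 / 430 = 12.184

12.184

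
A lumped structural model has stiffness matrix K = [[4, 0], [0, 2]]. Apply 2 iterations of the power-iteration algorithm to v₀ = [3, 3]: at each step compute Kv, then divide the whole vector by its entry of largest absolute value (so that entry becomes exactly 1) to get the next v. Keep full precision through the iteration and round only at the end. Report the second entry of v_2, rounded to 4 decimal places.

0.2500

Kv0 = (12.00000, 6.00000); divide by 12.00000 → v1 = (1.00000, 0.50000)
Kv1 = (4.00000, 1.00000); divide by 4.00000 → v2 = (1.00000, 0.25000)
Requested entry of v2: 12/48 = 0.2500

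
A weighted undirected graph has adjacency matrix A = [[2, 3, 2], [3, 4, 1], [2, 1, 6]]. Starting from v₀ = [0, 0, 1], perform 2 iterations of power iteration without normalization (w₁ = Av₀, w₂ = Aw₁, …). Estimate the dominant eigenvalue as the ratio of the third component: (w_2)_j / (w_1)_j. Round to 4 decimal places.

w1 = Av₀ = (2·0 + 3·0 + 2·1; 3·0 + 4·0 + 1·1; 2·0 + 1·0 + 6·1) = (2, 1, 6)
w2 = Aw1 = (2·2 + 3·1 + 2·6; 3·2 + 4·1 + 1·6; 2·2 + 1·1 + 6·6) = (19, 16, 41)
Ratio at component: 41 / 6 = 6.8333

6.8333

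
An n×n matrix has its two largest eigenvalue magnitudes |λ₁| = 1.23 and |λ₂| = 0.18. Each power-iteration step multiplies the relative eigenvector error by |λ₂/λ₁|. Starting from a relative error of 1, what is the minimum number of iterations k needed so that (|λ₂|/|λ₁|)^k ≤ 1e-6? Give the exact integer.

8

|λ₂/λ₁| = 0.18/1.23 = 0.14634
Need k ≥ ln(1e-6) / ln(0.14634) = -13.8155 / -1.9218 ≈ 7.189
Smallest integer k satisfying the bound: 8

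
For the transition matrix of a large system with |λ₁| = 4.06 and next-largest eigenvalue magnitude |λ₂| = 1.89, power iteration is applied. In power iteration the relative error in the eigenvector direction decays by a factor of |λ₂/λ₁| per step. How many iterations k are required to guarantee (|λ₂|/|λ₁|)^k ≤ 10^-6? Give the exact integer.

19

|λ₂/λ₁| = 1.89/4.06 = 0.46552
Need k ≥ ln(10^-6) / ln(0.46552) = -13.8155 / -0.7646 ≈ 18.069
Smallest integer k satisfying the bound: 19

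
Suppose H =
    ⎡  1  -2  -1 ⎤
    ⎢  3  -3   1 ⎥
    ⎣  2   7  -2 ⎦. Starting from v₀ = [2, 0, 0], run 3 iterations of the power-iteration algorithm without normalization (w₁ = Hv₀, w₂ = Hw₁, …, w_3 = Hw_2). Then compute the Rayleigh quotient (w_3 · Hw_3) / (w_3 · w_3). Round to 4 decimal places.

λ ≈ -2.6254

w1 = Hv₀ = (2, 6, 4)
w2 = Hw1 = (-14, -8, 38)
w3 = Hw2 = (-36, 20, -160)
Hw3 = (84, -328, 388)
w3·Hw3 = (-36)·84 + 20·(-328) + (-160)·388 = -71664; w3·w3 = (-36)·(-36) + 20·20 + (-160)·(-160) = 27296
λ ≈ -71664/27296 = -2.6254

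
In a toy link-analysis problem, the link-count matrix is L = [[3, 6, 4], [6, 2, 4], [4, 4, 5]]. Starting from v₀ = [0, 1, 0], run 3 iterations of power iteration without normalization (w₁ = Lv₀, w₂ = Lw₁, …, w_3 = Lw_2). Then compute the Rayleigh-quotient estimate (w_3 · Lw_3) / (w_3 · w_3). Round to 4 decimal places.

w1 = Lv₀ = (3·0 + 6·1 + 4·0; 6·0 + 2·1 + 4·0; 4·0 + 4·1 + 5·0) = (6, 2, 4)
w2 = Lw1 = (3·6 + 6·2 + 4·4; 6·6 + 2·2 + 4·4; 4·6 + 4·2 + 5·4) = (46, 56, 52)
w3 = Lw2 = (682, 596, 668)
Lw3 = (8294, 7956, 8452)
w3·Lw3 = 682·8294 + 596·7956 + 668·8452 = 16044220; w3·w3 = 682·682 + 596·596 + 668·668 = 1266564
λ ≈ 16044220/1266564 = 12.6675

12.6675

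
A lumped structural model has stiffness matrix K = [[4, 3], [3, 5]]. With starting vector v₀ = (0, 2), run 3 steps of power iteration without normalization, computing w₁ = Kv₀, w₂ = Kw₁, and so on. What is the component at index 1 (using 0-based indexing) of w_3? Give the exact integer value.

502

w1 = Kv₀ = (6, 10)
w2 = Kw1 = (54, 68)
w3 = Kw2 = (420, 502)
The requested component of w3 is 502.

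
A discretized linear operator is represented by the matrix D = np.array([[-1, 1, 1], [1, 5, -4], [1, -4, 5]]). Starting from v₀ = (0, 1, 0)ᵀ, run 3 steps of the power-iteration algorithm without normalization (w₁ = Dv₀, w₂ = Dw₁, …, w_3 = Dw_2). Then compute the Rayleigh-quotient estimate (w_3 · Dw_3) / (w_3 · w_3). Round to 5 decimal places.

λ ≈ 8.99959

w1 = Dv₀ = ((-1)·0 + 1·1 + 1·0; 1·0 + 5·1 + (-4)·0; 1·0 + (-4)·1 + 5·0) = (1, 5, -4)
w2 = Dw1 = ((-1)·1 + 1·5 + 1·(-4); 1·1 + 5·5 + (-4)·(-4); 1·1 + (-4)·5 + 5·(-4)) = (0, 42, -39)
w3 = Dw2 = (3, 366, -363)
Dw3 = (0, 3285, -3276)
w3·Dw3 = 3·0 + 366·3285 + (-363)·(-3276) = 2391498; w3·w3 = 3·3 + 366·366 + (-363)·(-363) = 265734
λ ≈ 2391498/265734 = 8.99959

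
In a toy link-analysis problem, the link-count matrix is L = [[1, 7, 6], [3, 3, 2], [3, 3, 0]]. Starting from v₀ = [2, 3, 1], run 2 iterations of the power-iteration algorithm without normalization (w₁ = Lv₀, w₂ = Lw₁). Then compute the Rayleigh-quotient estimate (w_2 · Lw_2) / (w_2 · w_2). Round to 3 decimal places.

w1 = Lv₀ = (29, 17, 15)
w2 = Lw1 = (238, 168, 138)
Lw2 = (2242, 1494, 1218)
w2·Lw2 = 238·2242 + 168·1494 + 138·1218 = 952672; w2·w2 = 238·238 + 168·168 + 138·138 = 103912
λ ≈ 952672/103912 = 9.168

λ ≈ 9.168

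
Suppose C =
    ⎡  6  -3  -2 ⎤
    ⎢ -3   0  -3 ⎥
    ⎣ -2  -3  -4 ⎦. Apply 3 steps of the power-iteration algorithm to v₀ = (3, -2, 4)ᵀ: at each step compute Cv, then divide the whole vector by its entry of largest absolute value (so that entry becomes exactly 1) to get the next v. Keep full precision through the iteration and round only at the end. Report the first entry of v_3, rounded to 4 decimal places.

Cv0 = (16.00000, -21.00000, -16.00000); divide by -21.00000 → v1 = (-0.76190, 1.00000, 0.76190)
Cv1 = (-9.09524, 0.00000, -4.52381); divide by -9.09524 → v2 = (1.00000, 0.00000, 0.49738)
Cv2 = (5.00524, -4.49215, -3.98953); divide by 5.00524 → v3 = (1.00000, -0.89749, -0.79707)
Requested entry of v3: 956/956 = 1.0000

1.0000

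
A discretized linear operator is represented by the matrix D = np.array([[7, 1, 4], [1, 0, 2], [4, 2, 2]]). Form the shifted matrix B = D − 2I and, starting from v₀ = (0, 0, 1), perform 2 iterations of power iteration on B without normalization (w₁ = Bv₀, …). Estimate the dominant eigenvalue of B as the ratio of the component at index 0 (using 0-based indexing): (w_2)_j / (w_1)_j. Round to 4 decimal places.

B = D − 2I has rows (5, 1, 4); (1, -2, 2); (4, 2, 0)
w1 = Bv₀ = (4, 2, 0)
w2 = Bw1 = (22, 0, 20)
Ratio: 22/4 = 5.5000

5.5000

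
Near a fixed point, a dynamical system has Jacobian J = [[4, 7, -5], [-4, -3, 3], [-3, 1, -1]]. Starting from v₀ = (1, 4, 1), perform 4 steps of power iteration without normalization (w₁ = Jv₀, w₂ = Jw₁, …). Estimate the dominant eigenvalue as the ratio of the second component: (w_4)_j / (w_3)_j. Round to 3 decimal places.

w1 = Jv₀ = (4·1 + 7·4 + (-5)·1; (-4)·1 + (-3)·4 + 3·1; (-3)·1 + 1·4 + (-1)·1) = (27, -13, 0)
w2 = Jw1 = (4·27 + 7·(-13) + (-5)·0; (-4)·27 + (-3)·(-13) + 3·0; (-3)·27 + 1·(-13) + (-1)·0) = (17, -69, -94)
w3 = Jw2 = (55, -143, -26)
w4 = Jw3 = (-651, 131, -282)
Ratio at component: 131 / -143 = -0.916

-0.916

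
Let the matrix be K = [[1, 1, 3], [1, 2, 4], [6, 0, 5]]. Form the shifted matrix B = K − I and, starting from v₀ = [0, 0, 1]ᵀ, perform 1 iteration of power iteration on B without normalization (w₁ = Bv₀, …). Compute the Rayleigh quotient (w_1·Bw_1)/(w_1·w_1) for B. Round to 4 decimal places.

B = K − I has rows (0, 1, 3); (1, 1, 4); (6, 0, 4)
w1 = Bv₀ = (0·0 + 1·0 + 3·1; 1·0 + 1·0 + 4·1; 6·0 + 0·0 + 4·1) = (3, 4, 4)
Bw1 = (16, 23, 34)
w1·Bw1 = 276; w1·w1 = 41; μ ≈ 276/41 = 6.7317

μ ≈ 6.7317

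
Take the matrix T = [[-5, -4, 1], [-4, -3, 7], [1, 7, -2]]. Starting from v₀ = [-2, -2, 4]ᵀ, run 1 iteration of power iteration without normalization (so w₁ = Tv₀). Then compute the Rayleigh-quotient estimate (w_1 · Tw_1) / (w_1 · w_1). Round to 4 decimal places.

w1 = Tv₀ = (22, 42, -24)
Tw1 = (-302, -382, 364)
w1·Tw1 = 22·(-302) + 42·(-382) + (-24)·364 = -31424; w1·w1 = 22·22 + 42·42 + (-24)·(-24) = 2824
λ ≈ -31424/2824 = -11.1275

-11.1275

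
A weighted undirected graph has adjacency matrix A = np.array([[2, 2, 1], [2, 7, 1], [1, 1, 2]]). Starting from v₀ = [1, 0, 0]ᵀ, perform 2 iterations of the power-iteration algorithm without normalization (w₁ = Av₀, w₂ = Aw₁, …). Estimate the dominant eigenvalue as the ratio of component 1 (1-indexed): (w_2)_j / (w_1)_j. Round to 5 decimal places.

4.50000

w1 = Av₀ = (2·1 + 2·0 + 1·0; 2·1 + 7·0 + 1·0; 1·1 + 1·0 + 2·0) = (2, 2, 1)
w2 = Aw1 = (2·2 + 2·2 + 1·1; 2·2 + 7·2 + 1·1; 1·2 + 1·2 + 2·1) = (9, 19, 6)
Ratio at component: 9 / 2 = 4.50000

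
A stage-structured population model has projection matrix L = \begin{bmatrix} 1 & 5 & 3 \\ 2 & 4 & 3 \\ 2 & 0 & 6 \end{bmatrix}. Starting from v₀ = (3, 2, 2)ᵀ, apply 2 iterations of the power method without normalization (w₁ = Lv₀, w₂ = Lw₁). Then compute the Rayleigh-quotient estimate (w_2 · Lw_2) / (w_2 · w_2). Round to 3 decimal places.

λ ≈ 8.488

w1 = Lv₀ = (19, 20, 18)
w2 = Lw1 = (173, 172, 146)
Lw2 = (1471, 1472, 1222)
w2·Lw2 = 173·1471 + 172·1472 + 146·1222 = 686079; w2·w2 = 173·173 + 172·172 + 146·146 = 80829
λ ≈ 686079/80829 = 8.488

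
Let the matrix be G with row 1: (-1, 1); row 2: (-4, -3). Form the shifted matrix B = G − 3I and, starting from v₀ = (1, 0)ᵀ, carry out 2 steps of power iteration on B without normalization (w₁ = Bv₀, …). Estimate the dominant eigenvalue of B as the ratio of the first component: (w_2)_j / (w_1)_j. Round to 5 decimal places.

B = G − 3I has rows (-4, 1); (-4, -6)
w1 = Bv₀ = ((-4)·1 + 1·0; (-4)·1 + (-6)·0) = (-4, -4)
w2 = Bw1 = ((-4)·(-4) + 1·(-4); (-4)·(-4) + (-6)·(-4)) = (12, 40)
Ratio: 12/-4 = -3.00000

-3.00000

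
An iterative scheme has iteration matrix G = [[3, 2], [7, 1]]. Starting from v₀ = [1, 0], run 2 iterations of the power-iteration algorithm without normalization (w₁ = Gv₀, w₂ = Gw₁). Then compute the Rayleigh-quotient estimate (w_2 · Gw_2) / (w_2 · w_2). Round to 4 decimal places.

λ ≈ 6.2201

w1 = Gv₀ = (3·1 + 2·0; 7·1 + 1·0) = (3, 7)
w2 = Gw1 = (3·3 + 2·7; 7·3 + 1·7) = (23, 28)
Gw2 = (125, 189)
w2·Gw2 = 23·125 + 28·189 = 8167; w2·w2 = 23·23 + 28·28 = 1313
λ ≈ 8167/1313 = 6.2201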